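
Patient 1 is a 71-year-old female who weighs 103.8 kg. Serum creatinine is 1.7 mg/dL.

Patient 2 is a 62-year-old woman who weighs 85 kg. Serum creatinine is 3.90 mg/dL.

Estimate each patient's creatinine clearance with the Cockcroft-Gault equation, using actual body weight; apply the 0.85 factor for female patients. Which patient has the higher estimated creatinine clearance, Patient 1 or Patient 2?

Patient 1

Patient 1: CrCl = (140 − 71) × 103.8 / (72 × 1.7) × 0.85 = 7162.2 / 122.40 × 0.85 ≈ 49.7 mL/min
Patient 2: CrCl = (140 − 62) × 85 / (72 × 3.9) × 0.85 = 6630.0 / 280.80 × 0.85 ≈ 20.1 mL/min
49.7 vs 20.1 mL/min → Patient 1 is higher.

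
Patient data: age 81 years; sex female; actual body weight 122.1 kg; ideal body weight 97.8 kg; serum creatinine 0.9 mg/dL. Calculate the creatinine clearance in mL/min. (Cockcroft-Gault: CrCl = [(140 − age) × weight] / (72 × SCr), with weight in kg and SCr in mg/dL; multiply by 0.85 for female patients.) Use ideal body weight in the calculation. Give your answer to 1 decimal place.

CrCl = (140 − 81) × 97.8 / (72 × 0.9) × 0.85 = 5770.2 / 64.80 × 0.85 ≈ 75.7 mL/min

75.7 mL/min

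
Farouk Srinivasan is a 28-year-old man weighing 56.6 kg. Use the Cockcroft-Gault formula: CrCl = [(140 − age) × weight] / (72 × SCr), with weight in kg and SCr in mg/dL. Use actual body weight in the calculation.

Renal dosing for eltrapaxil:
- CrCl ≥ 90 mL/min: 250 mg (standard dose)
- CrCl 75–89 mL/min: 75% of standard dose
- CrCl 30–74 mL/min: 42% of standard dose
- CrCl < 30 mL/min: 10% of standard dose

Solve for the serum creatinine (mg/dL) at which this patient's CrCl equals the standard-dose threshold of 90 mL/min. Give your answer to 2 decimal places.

Standard dose requires CrCl ≥ 90 mL/min.
Set (140 − 28) × 56.6 / (72 × SCr) = 90
SCr = (140 − 28) × 56.6 / (72 × 90) = 0.978 mg/dL

0.98 mg/dL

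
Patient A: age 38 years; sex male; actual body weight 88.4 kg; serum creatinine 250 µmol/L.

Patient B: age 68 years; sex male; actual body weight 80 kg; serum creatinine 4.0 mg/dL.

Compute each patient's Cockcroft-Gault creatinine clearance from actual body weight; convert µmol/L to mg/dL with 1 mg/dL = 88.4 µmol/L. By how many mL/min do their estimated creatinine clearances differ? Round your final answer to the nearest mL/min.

24 mL/min

Patient A: SCr = 250 / 88.4 = 2.828 mg/dL
Patient A: CrCl = (140 − 38) × 88.4 / (72 × 2.828) = 9016.8 / 203.62 ≈ 44.3 mL/min
Patient B: CrCl = (140 − 68) × 80 / (72 × 4) = 5760.0 / 288.00 ≈ 20.0 mL/min
|44.3 − 20.0| = 24.3 mL/min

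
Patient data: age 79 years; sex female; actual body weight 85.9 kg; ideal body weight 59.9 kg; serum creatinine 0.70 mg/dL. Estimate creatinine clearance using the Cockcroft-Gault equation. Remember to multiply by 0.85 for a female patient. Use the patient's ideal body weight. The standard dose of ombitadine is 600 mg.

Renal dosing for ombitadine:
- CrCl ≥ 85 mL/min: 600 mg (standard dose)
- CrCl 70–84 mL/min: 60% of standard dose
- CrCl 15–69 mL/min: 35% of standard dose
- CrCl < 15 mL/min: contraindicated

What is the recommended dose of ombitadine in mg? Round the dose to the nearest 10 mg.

210 mg

CrCl = (140 − 79) × 59.9 / (72 × 0.7) × 0.85 = 3653.9 / 50.40 × 0.85 ≈ 61.6 mL/min
CrCl ≈ 62 mL/min → bracket 15–69 mL/min.
35% of 600 mg = 210 mg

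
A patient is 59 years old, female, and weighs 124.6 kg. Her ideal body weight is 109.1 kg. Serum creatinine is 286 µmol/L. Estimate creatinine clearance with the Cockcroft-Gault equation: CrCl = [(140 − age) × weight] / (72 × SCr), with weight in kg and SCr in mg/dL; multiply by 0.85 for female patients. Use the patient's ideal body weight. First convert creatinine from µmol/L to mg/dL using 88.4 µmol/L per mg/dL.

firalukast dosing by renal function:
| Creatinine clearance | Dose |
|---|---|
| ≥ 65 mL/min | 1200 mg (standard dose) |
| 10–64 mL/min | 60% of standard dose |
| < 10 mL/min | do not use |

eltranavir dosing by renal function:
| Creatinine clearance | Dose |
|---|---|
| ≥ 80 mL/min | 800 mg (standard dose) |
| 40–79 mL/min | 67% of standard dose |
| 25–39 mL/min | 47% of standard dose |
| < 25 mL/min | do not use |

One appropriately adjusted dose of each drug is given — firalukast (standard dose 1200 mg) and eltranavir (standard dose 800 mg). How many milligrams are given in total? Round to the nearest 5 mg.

SCr = 286 / 88.4 = 3.235 mg/dL
CrCl = (140 − 59) × 109.1 / (72 × 3.235) × 0.85 = 8837.1 / 232.92 × 0.85 ≈ 32.2 mL/min
CrCl ≈ 32 mL/min.
firalukast: 10–64 mL/min → 60% of 1200 mg = 720 mg.
eltranavir: 25–39 mL/min → 47% of 800 mg = 376 mg.
Total = 720 + 376 = 1096 mg.

1095 mg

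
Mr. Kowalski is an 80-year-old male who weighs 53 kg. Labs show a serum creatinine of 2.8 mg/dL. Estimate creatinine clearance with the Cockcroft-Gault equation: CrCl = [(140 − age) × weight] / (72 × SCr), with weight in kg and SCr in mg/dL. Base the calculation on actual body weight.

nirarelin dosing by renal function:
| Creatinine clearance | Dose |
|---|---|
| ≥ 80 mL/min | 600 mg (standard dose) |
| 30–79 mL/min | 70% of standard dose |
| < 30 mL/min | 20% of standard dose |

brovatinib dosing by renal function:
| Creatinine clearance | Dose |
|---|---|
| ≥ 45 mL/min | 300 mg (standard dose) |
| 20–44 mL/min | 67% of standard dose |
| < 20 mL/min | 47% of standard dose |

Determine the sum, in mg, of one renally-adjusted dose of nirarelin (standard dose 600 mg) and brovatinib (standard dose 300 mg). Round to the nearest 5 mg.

260 mg

CrCl = (140 − 80) × 53 / (72 × 2.8) = 3180.0 / 201.60 ≈ 15.8 mL/min
CrCl ≈ 16 mL/min.
nirarelin: < 30 mL/min → 20% of 600 mg = 120 mg.
brovatinib: < 20 mL/min → 47% of 300 mg = 141 mg.
Total = 120 + 141 = 261 mg.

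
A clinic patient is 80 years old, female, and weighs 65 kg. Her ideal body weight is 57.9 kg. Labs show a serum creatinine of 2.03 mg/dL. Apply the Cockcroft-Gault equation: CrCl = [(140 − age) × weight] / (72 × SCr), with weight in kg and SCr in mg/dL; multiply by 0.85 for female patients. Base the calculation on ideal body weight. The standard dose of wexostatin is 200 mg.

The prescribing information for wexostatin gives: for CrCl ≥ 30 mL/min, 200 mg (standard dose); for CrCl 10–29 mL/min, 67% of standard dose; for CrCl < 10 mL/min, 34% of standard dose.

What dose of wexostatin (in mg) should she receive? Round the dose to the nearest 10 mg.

130 mg

CrCl = (140 − 80) × 57.9 / (72 × 2.03) × 0.85 = 3474.0 / 146.16 × 0.85 ≈ 20.2 mL/min
CrCl ≈ 20 mL/min → bracket 10–29 mL/min.
67% of 200 mg = 134 mg → 130 mg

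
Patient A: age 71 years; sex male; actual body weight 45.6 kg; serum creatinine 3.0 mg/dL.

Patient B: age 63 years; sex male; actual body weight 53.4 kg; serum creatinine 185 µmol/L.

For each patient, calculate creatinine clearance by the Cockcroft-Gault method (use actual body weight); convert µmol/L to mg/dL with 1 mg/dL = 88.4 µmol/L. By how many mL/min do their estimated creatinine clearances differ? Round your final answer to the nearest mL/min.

13 mL/min

Patient A: CrCl = (140 − 71) × 45.6 / (72 × 3) = 3146.4 / 216.00 ≈ 14.6 mL/min
Patient B: SCr = 185 / 88.4 = 2.093 mg/dL
Patient B: CrCl = (140 − 63) × 53.4 / (72 × 2.093) = 4111.8 / 150.70 ≈ 27.3 mL/min
|14.6 − 27.3| = 12.7 mL/min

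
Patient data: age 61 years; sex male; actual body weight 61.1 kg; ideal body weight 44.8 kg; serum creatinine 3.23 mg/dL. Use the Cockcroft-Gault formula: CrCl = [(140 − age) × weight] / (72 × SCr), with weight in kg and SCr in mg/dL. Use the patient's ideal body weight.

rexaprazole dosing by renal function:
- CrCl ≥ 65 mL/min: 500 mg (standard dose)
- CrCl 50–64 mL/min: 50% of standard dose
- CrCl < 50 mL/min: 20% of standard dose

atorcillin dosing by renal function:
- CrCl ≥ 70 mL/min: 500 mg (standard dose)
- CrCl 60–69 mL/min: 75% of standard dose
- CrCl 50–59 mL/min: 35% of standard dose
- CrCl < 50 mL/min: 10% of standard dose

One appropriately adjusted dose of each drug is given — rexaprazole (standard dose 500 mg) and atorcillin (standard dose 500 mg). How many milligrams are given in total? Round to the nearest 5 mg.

CrCl = (140 − 61) × 44.8 / (72 × 3.23) = 3539.2 / 232.56 ≈ 15.2 mL/min
CrCl ≈ 15 mL/min.
rexaprazole: < 50 mL/min → 20% of 500 mg = 100 mg.
atorcillin: < 50 mL/min → 10% of 500 mg = 50 mg.
Total = 100 + 50 = 150 mg.

150 mg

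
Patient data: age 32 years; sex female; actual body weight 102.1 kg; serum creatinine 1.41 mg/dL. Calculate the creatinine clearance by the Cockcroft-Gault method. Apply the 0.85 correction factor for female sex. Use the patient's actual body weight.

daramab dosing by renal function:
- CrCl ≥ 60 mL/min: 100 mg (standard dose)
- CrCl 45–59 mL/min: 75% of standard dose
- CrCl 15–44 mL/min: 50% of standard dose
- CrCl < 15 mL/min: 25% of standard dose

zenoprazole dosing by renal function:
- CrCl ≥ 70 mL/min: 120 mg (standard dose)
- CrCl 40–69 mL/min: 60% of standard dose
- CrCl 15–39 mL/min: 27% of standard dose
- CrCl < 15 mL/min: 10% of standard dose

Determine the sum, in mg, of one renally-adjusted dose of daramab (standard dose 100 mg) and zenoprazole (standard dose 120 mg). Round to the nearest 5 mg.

220 mg

CrCl = (140 − 32) × 102.1 / (72 × 1.41) × 0.85 = 11026.8 / 101.52 × 0.85 ≈ 92.3 mL/min
CrCl ≈ 92 mL/min.
daramab: ≥ 60 mL/min → 100% of 100 mg = 100 mg.
zenoprazole: ≥ 70 mL/min → 100% of 120 mg = 120 mg.
Total = 100 + 120 = 220 mg.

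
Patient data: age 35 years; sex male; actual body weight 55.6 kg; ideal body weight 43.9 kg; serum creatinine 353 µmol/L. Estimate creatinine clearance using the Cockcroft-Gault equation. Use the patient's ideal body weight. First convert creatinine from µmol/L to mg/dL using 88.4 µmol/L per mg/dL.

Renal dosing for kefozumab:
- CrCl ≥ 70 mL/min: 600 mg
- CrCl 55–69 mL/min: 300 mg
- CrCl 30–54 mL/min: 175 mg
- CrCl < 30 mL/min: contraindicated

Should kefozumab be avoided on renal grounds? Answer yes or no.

yes

SCr = 353 / 88.4 = 3.993 mg/dL
CrCl = (140 − 35) × 43.9 / (72 × 3.993) = 4609.5 / 287.50 ≈ 16.0 mL/min
CrCl ≈ 16 mL/min, which is < 30 mL/min.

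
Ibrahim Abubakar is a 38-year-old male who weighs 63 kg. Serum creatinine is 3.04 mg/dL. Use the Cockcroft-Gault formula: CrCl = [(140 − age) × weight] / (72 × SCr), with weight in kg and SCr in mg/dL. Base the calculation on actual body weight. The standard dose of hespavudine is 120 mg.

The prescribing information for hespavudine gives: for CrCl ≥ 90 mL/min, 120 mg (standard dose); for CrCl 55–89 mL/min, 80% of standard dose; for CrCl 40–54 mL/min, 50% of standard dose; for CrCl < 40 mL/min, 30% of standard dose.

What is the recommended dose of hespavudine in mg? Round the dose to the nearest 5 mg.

CrCl = (140 − 38) × 63 / (72 × 3.04) = 6426.0 / 218.88 ≈ 29.4 mL/min
CrCl ≈ 29 mL/min → bracket < 40 mL/min.
30% of 120 mg = 36 mg → 35 mg

35 mg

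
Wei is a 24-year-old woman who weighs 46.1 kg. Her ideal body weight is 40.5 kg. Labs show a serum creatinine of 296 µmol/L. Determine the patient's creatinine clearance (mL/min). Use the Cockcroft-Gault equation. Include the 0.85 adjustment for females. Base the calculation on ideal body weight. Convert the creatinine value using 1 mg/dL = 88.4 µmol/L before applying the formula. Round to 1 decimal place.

16.6 mL/min

SCr = 296 / 88.4 = 3.348 mg/dL
CrCl = (140 − 24) × 40.5 / (72 × 3.348) × 0.85 = 4698.0 / 241.06 × 0.85 ≈ 16.6 mL/min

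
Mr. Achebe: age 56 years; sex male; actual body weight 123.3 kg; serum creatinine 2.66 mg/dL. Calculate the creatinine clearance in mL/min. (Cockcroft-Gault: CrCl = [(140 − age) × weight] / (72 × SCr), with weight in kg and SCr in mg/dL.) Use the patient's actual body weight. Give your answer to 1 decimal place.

54.1 mL/min

CrCl = (140 − 56) × 123.3 / (72 × 2.66) = 10357.2 / 191.52 ≈ 54.1 mL/min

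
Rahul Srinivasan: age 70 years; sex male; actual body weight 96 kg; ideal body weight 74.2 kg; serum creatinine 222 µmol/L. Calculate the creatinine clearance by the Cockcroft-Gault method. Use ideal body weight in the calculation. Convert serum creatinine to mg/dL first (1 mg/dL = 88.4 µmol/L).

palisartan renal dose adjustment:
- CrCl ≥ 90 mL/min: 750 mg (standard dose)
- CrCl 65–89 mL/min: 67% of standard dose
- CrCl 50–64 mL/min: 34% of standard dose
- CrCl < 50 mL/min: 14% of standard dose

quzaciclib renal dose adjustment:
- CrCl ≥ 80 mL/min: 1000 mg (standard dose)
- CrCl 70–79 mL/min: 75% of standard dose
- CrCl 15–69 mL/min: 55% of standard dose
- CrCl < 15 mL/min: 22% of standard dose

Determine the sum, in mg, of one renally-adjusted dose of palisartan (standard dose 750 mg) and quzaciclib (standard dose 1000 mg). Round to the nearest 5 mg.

655 mg

SCr = 222 / 88.4 = 2.511 mg/dL
CrCl = (140 − 70) × 74.2 / (72 × 2.511) = 5194.0 / 180.79 ≈ 28.7 mL/min
CrCl ≈ 29 mL/min.
palisartan: < 50 mL/min → 14% of 750 mg = 105 mg.
quzaciclib: 15–69 mL/min → 55% of 1000 mg = 550 mg.
Total = 105 + 550 = 655 mg.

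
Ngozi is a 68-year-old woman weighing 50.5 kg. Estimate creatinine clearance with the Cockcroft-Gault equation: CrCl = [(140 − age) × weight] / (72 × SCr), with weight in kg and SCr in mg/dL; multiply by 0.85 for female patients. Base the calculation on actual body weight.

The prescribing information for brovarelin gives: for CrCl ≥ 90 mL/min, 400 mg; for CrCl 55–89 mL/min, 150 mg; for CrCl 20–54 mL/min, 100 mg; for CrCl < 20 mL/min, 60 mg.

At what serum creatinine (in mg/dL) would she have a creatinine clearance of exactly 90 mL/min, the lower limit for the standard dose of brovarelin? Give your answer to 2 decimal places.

Standard dose requires CrCl ≥ 90 mL/min.
Set (140 − 68) × 50.5 × 0.85 / (72 × SCr) = 90
SCr = (140 − 68) × 50.5 × 0.85 / (72 × 90) = 0.477 mg/dL

0.48 mg/dL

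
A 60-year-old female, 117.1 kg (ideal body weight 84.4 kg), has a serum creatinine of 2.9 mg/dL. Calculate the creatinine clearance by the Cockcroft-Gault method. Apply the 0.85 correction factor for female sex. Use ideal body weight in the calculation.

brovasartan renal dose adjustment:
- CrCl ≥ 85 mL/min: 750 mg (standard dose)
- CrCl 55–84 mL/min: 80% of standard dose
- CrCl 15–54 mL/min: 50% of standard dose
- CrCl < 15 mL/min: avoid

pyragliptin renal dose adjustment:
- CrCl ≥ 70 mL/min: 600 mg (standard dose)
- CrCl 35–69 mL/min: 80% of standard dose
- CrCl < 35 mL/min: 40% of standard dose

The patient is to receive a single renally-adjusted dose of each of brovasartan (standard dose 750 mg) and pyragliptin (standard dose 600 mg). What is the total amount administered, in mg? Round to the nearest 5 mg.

CrCl = (140 − 60) × 84.4 / (72 × 2.9) × 0.85 = 6752.0 / 208.80 × 0.85 ≈ 27.5 mL/min
CrCl ≈ 27 mL/min.
brovasartan: 15–54 mL/min → 50% of 750 mg = 375 mg.
pyragliptin: < 35 mL/min → 40% of 600 mg = 240 mg.
Total = 375 + 240 = 615 mg.

615 mg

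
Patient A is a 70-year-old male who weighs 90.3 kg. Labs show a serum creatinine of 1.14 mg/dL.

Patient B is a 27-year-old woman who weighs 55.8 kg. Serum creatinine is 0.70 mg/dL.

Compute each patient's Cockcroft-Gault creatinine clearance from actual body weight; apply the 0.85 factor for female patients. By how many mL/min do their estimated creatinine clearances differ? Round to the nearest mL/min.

29 mL/min

Patient A: CrCl = (140 − 70) × 90.3 / (72 × 1.14) = 6321.0 / 82.08 ≈ 77.0 mL/min
Patient B: CrCl = (140 − 27) × 55.8 / (72 × 0.7) × 0.85 = 6305.4 / 50.40 × 0.85 ≈ 106.3 mL/min
|77.0 − 106.3| = 29.3 mL/min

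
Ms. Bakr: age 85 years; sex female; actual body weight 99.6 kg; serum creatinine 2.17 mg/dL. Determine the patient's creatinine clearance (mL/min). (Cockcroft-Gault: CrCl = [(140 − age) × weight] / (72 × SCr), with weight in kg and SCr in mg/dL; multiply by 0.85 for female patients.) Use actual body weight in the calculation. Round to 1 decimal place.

29.8 mL/min

CrCl = (140 − 85) × 99.6 / (72 × 2.17) × 0.85 = 5478.0 / 156.24 × 0.85 ≈ 29.8 mL/min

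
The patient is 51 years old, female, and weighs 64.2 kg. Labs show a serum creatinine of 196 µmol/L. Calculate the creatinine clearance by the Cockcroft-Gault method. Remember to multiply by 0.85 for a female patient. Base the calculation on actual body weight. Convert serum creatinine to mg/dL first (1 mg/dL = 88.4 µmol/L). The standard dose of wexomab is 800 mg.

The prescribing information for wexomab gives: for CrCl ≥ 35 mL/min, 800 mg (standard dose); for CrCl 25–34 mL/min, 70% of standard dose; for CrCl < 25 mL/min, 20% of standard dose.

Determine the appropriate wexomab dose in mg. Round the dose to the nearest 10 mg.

SCr = 196 / 88.4 = 2.217 mg/dL
CrCl = (140 − 51) × 64.2 / (72 × 2.217) × 0.85 = 5713.8 / 159.62 × 0.85 ≈ 30.4 mL/min
CrCl ≈ 30 mL/min → bracket 25–34 mL/min.
70% of 800 mg = 560 mg

560 mg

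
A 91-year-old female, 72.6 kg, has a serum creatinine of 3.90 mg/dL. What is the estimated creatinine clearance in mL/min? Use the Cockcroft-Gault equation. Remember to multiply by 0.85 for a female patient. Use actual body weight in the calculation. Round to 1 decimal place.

10.8 mL/min

CrCl = (140 − 91) × 72.6 / (72 × 3.9) × 0.85 = 3557.4 / 280.80 × 0.85 ≈ 10.8 mL/min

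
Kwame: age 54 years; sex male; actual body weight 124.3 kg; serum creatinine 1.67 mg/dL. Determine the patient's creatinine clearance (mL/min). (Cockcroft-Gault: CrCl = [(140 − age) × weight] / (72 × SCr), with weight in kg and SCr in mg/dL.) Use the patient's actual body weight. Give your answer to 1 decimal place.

CrCl = (140 − 54) × 124.3 / (72 × 1.67) = 10689.8 / 120.24 ≈ 88.9 mL/min

88.9 mL/min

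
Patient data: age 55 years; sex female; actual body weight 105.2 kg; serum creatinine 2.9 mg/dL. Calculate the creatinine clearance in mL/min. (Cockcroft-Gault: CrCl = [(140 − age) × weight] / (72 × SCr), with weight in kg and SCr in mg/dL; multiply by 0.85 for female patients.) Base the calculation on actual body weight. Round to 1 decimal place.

CrCl = (140 − 55) × 105.2 / (72 × 2.9) × 0.85 = 8942.0 / 208.80 × 0.85 ≈ 36.4 mL/min

36.4 mL/min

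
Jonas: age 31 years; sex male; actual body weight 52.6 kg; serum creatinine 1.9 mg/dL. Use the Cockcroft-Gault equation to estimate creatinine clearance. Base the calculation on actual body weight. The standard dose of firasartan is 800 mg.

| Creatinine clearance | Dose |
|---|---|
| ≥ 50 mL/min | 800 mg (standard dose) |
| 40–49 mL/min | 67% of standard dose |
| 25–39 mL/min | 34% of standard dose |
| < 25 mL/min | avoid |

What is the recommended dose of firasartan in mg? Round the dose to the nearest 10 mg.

540 mg

CrCl = (140 − 31) × 52.6 / (72 × 1.9) = 5733.4 / 136.80 ≈ 41.9 mL/min
CrCl ≈ 42 mL/min → bracket 40–49 mL/min.
67% of 800 mg = 536 mg → 540 mg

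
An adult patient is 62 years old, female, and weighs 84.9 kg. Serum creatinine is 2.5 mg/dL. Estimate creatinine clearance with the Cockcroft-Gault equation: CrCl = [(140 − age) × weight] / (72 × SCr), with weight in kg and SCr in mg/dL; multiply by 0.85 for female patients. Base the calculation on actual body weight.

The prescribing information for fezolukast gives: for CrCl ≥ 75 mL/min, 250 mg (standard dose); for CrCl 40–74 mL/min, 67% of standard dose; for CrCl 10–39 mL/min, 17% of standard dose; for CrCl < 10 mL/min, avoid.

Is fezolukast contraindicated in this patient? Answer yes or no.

CrCl = (140 − 62) × 84.9 / (72 × 2.5) × 0.85 = 6622.2 / 180.00 × 0.85 ≈ 31.3 mL/min
CrCl ≈ 31 mL/min, which is ≥ 10 mL/min.

no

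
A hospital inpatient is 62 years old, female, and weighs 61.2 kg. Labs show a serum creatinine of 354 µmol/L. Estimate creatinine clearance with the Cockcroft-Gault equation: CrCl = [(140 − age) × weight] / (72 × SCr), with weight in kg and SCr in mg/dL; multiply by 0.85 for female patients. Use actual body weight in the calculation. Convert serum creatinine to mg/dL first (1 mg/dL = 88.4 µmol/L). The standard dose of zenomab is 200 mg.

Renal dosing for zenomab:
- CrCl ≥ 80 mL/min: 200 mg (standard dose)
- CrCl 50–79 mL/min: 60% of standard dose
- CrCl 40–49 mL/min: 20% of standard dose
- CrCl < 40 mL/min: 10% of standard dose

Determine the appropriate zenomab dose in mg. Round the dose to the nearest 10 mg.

SCr = 354 / 88.4 = 4.005 mg/dL
CrCl = (140 − 62) × 61.2 / (72 × 4.005) × 0.85 = 4773.6 / 288.36 × 0.85 ≈ 14.1 mL/min
CrCl ≈ 14 mL/min → bracket < 40 mL/min.
10% of 200 mg = 20 mg

20 mg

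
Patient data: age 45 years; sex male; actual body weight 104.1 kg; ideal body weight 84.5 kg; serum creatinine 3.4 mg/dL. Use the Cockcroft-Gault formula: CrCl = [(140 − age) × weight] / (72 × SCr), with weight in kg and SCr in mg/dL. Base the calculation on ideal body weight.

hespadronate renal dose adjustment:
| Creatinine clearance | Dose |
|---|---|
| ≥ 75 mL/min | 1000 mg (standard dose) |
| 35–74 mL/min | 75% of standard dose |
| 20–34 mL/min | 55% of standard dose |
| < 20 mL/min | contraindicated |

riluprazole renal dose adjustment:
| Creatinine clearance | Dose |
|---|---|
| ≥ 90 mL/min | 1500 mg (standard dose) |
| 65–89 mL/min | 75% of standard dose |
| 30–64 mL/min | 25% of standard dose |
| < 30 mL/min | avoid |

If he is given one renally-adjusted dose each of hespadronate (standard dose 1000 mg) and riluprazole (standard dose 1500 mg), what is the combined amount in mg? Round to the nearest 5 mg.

CrCl = (140 − 45) × 84.5 / (72 × 3.4) = 8027.5 / 244.80 ≈ 32.8 mL/min
CrCl ≈ 33 mL/min.
hespadronate: 20–34 mL/min → 55% of 1000 mg = 550 mg.
riluprazole: 30–64 mL/min → 25% of 1500 mg = 375 mg.
Total = 550 + 375 = 925 mg.

925 mg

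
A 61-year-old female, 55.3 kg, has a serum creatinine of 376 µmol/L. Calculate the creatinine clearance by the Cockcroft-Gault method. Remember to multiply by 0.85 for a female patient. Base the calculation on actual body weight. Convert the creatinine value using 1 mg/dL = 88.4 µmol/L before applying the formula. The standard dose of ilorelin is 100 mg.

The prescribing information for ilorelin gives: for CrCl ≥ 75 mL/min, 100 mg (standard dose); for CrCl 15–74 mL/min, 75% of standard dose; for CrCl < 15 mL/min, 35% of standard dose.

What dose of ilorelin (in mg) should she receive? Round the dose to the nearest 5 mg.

SCr = 376 / 88.4 = 4.253 mg/dL
CrCl = (140 − 61) × 55.3 / (72 × 4.253) × 0.85 = 4368.7 / 306.22 × 0.85 ≈ 12.1 mL/min
CrCl ≈ 12 mL/min → bracket < 15 mL/min.
35% of 100 mg = 35 mg

35 mg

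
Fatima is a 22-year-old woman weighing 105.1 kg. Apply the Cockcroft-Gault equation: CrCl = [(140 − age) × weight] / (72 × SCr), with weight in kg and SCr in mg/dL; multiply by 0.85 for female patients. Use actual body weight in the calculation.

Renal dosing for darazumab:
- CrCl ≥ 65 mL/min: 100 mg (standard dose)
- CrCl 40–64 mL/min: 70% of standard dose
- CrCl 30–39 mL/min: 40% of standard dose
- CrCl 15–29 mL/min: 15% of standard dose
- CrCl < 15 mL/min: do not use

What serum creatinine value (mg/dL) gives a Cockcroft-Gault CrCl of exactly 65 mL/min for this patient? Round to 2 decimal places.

2.25 mg/dL

Standard dose requires CrCl ≥ 65 mL/min.
Set (140 − 22) × 105.1 × 0.85 / (72 × SCr) = 65
SCr = (140 − 22) × 105.1 × 0.85 / (72 × 65) = 2.252 mg/dL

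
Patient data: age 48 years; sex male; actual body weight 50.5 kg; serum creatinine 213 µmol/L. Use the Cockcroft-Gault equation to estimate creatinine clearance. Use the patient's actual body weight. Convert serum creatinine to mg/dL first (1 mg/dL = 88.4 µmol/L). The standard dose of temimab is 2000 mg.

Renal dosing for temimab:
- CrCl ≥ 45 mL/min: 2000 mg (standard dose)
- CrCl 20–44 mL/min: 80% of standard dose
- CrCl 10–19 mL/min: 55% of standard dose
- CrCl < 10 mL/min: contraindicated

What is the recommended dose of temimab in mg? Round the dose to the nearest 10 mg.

SCr = 213 / 88.4 = 2.41 mg/dL
CrCl = (140 − 48) × 50.5 / (72 × 2.41) = 4646.0 / 173.52 ≈ 26.8 mL/min
CrCl ≈ 27 mL/min → bracket 20–44 mL/min.
80% of 2000 mg = 1600 mg

1600 mg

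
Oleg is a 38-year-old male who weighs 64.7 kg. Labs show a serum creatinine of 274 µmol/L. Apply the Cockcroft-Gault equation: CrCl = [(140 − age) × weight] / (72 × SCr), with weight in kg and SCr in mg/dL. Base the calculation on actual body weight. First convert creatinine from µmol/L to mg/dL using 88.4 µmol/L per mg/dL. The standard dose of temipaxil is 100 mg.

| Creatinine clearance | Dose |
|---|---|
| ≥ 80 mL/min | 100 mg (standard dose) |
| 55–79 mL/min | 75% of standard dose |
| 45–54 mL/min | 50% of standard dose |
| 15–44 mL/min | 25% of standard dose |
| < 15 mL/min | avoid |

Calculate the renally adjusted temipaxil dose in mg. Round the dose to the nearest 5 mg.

SCr = 274 / 88.4 = 3.1 mg/dL
CrCl = (140 − 38) × 64.7 / (72 × 3.1) = 6599.4 / 223.20 ≈ 29.6 mL/min
CrCl ≈ 30 mL/min → bracket 15–44 mL/min.
25% of 100 mg = 25 mg

25 mg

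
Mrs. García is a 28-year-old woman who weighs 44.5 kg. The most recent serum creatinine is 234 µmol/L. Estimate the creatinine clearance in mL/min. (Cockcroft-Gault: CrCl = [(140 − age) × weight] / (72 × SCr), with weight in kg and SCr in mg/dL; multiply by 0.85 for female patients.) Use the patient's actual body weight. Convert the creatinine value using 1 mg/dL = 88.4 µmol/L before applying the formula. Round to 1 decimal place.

22.2 mL/min

SCr = 234 / 88.4 = 2.647 mg/dL
CrCl = (140 − 28) × 44.5 / (72 × 2.647) × 0.85 = 4984.0 / 190.58 × 0.85 ≈ 22.2 mL/min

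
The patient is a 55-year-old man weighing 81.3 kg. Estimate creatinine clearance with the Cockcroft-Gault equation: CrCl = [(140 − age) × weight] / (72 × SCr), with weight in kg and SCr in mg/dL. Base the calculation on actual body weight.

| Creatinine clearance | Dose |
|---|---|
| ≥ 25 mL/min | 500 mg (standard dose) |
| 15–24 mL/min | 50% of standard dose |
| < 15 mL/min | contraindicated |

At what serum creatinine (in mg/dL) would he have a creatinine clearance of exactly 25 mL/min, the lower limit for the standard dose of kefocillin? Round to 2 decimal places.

Standard dose requires CrCl ≥ 25 mL/min.
Set (140 − 55) × 81.3 / (72 × SCr) = 25
SCr = (140 − 55) × 81.3 / (72 × 25) = 3.839 mg/dL

3.84 mg/dL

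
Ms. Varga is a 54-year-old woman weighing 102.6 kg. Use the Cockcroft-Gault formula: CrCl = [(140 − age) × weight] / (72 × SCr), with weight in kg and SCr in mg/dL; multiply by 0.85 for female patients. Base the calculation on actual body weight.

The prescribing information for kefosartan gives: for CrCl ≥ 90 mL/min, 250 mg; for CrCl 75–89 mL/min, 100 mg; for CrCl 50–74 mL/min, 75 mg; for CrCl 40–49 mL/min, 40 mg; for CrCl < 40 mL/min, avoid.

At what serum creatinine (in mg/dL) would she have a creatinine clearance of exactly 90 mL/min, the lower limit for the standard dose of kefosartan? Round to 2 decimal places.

Standard dose requires CrCl ≥ 90 mL/min.
Set (140 − 54) × 102.6 × 0.85 / (72 × SCr) = 90
SCr = (140 − 54) × 102.6 × 0.85 / (72 × 90) = 1.157 mg/dL

1.16 mg/dL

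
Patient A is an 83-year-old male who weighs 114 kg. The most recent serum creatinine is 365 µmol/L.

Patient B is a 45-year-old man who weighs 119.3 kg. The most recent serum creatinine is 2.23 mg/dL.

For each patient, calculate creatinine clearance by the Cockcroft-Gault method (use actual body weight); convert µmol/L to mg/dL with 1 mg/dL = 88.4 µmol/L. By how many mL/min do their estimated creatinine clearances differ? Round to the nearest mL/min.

Patient A: SCr = 365 / 88.4 = 4.129 mg/dL
Patient A: CrCl = (140 − 83) × 114 / (72 × 4.129) = 6498.0 / 297.29 ≈ 21.9 mL/min
Patient B: CrCl = (140 − 45) × 119.3 / (72 × 2.23) = 11333.5 / 160.56 ≈ 70.6 mL/min
|21.9 − 70.6| = 48.7 mL/min

49 mL/min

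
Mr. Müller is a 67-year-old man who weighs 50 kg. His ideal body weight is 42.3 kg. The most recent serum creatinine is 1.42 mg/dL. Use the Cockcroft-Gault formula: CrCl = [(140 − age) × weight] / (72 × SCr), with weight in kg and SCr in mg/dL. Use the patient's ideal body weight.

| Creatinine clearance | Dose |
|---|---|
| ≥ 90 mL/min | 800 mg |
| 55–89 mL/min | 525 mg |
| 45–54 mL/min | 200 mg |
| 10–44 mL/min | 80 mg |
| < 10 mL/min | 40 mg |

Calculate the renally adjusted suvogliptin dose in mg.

CrCl = (140 − 67) × 42.3 / (72 × 1.42) = 3087.9 / 102.24 ≈ 30.2 mL/min
CrCl ≈ 30 mL/min → bracket 10–44 mL/min.
Dose for this bracket: 80 mg.

80 mg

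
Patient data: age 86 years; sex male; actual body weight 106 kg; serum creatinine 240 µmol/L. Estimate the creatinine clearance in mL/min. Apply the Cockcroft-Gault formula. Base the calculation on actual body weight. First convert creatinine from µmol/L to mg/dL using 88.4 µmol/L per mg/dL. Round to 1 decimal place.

29.3 mL/min

SCr = 240 / 88.4 = 2.715 mg/dL
CrCl = (140 − 86) × 106 / (72 × 2.715) = 5724.0 / 195.48 ≈ 29.3 mL/min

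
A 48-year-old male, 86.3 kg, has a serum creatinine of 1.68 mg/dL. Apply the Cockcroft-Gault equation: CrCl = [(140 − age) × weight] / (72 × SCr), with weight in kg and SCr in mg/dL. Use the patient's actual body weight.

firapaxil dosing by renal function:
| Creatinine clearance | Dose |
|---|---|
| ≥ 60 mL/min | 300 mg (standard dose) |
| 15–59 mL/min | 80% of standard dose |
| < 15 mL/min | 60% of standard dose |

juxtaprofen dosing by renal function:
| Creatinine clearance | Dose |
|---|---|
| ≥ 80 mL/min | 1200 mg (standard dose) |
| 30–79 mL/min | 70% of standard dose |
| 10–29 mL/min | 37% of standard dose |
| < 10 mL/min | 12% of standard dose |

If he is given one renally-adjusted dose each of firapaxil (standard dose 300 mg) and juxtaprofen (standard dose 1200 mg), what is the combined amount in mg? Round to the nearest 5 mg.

CrCl = (140 − 48) × 86.3 / (72 × 1.68) = 7939.6 / 120.96 ≈ 65.6 mL/min
CrCl ≈ 66 mL/min.
firapaxil: ≥ 60 mL/min → 100% of 300 mg = 300 mg.
juxtaprofen: 30–79 mL/min → 70% of 1200 mg = 840 mg.
Total = 300 + 840 = 1140 mg.

1140 mg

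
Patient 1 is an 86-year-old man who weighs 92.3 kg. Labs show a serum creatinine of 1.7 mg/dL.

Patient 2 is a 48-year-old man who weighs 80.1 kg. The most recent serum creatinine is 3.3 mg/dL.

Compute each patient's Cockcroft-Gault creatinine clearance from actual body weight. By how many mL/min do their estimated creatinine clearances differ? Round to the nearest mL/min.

10 mL/min

Patient 1: CrCl = (140 − 86) × 92.3 / (72 × 1.7) = 4984.2 / 122.40 ≈ 40.7 mL/min
Patient 2: CrCl = (140 − 48) × 80.1 / (72 × 3.3) = 7369.2 / 237.60 ≈ 31.0 mL/min
|40.7 − 31.0| = 9.7 mL/min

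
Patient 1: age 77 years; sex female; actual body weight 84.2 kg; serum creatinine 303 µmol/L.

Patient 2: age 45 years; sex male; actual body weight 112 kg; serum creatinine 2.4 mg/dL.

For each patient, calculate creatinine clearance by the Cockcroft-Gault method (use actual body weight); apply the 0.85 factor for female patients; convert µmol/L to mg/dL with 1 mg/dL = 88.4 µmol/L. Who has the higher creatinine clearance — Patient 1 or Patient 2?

Patient 1: SCr = 303 / 88.4 = 3.428 mg/dL
Patient 1: CrCl = (140 − 77) × 84.2 / (72 × 3.428) × 0.85 = 5304.6 / 246.82 × 0.85 ≈ 18.3 mL/min
Patient 2: CrCl = (140 − 45) × 112 / (72 × 2.4) = 10640.0 / 172.80 ≈ 61.6 mL/min
18.3 vs 61.6 mL/min → Patient 2 is higher.

Patient 2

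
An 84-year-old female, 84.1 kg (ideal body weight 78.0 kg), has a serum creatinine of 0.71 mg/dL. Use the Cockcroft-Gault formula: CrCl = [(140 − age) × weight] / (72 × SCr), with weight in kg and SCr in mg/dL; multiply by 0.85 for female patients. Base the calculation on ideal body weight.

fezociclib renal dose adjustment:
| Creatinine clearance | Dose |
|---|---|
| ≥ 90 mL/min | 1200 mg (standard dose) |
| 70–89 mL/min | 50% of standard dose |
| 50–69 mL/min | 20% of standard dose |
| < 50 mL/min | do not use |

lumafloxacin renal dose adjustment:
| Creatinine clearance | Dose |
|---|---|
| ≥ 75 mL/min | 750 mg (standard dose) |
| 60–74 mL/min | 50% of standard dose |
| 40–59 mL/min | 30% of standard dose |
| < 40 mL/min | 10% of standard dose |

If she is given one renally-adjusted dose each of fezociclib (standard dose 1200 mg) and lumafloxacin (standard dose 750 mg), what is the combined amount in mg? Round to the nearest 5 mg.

CrCl = (140 − 84) × 78 / (72 × 0.71) × 0.85 = 4368.0 / 51.12 × 0.85 ≈ 72.6 mL/min
CrCl ≈ 73 mL/min.
fezociclib: 70–89 mL/min → 50% of 1200 mg = 600 mg.
lumafloxacin: 60–74 mL/min → 50% of 750 mg = 375 mg.
Total = 600 + 375 = 975 mg.

975 mg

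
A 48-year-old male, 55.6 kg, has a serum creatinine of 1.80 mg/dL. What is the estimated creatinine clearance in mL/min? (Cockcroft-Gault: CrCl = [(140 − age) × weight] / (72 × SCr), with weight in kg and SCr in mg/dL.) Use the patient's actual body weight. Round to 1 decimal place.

39.5 mL/min

CrCl = (140 − 48) × 55.6 / (72 × 1.8) = 5115.2 / 129.60 ≈ 39.5 mL/min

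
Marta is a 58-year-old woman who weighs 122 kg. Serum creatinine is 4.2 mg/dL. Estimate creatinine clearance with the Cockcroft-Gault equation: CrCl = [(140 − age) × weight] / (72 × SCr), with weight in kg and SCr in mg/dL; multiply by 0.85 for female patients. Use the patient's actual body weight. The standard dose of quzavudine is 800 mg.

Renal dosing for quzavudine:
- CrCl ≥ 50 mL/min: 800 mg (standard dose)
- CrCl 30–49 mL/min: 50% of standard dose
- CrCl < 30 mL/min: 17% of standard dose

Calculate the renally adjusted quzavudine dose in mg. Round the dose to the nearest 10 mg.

140 mg

CrCl = (140 − 58) × 122 / (72 × 4.2) × 0.85 = 10004.0 / 302.40 × 0.85 ≈ 28.1 mL/min
CrCl ≈ 28 mL/min → bracket < 30 mL/min.
17% of 800 mg = 136 mg → 140 mg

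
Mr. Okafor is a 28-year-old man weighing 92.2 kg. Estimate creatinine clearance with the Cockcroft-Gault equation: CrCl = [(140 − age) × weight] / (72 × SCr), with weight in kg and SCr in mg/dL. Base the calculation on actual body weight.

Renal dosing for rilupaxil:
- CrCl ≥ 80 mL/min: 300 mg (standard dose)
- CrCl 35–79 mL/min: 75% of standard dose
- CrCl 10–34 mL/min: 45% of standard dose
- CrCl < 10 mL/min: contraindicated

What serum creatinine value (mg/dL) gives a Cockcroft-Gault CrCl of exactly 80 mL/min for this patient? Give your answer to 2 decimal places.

1.79 mg/dL

Standard dose requires CrCl ≥ 80 mL/min.
Set (140 − 28) × 92.2 / (72 × SCr) = 80
SCr = (140 − 28) × 92.2 / (72 × 80) = 1.793 mg/dL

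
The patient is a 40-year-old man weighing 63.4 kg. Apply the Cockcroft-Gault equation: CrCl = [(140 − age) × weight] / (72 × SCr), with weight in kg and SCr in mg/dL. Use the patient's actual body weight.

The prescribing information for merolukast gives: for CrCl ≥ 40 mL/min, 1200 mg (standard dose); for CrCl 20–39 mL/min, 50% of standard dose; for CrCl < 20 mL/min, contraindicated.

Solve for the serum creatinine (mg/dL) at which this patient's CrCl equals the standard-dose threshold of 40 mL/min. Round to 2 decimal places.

2.20 mg/dL

Standard dose requires CrCl ≥ 40 mL/min.
Set (140 − 40) × 63.4 / (72 × SCr) = 40
SCr = (140 − 40) × 63.4 / (72 × 40) = 2.201 mg/dL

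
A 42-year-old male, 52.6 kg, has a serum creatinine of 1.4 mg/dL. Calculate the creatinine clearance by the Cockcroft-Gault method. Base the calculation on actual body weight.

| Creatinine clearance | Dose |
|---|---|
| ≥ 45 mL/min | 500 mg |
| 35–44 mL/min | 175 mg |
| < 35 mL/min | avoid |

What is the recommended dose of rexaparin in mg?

CrCl = (140 − 42) × 52.6 / (72 × 1.4) = 5154.8 / 100.80 ≈ 51.1 mL/min
CrCl ≈ 51 mL/min → bracket ≥ 45 mL/min.
Dose for this bracket: 500 mg.

500 mg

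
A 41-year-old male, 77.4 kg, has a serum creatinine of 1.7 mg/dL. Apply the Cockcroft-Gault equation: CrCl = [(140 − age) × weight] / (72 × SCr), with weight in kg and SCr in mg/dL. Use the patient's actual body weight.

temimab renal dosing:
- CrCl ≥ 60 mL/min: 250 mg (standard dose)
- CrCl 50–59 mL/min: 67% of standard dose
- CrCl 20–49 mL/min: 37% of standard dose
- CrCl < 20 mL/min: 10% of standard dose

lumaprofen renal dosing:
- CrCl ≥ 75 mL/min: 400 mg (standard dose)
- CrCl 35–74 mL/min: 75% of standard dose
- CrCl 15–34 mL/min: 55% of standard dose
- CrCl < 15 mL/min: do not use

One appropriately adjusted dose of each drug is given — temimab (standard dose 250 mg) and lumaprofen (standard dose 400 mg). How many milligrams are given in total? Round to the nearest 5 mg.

550 mg

CrCl = (140 − 41) × 77.4 / (72 × 1.7) = 7662.6 / 122.40 ≈ 62.6 mL/min
CrCl ≈ 63 mL/min.
temimab: ≥ 60 mL/min → 100% of 250 mg = 250 mg.
lumaprofen: 35–74 mL/min → 75% of 400 mg = 300 mg.
Total = 250 + 300 = 550 mg.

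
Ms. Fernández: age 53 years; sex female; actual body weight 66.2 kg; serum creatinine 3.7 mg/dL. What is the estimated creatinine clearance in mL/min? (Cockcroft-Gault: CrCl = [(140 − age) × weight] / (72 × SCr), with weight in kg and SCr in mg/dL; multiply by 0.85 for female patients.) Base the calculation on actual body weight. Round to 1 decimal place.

CrCl = (140 − 53) × 66.2 / (72 × 3.7) × 0.85 = 5759.4 / 266.40 × 0.85 ≈ 18.4 mL/min

18.4 mL/min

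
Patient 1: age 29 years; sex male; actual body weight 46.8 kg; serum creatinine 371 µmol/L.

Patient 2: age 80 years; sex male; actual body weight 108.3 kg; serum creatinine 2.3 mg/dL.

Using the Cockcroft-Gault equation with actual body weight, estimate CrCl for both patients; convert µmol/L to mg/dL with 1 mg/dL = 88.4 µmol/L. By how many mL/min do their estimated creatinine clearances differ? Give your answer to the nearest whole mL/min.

22 mL/min

Patient 1: SCr = 371 / 88.4 = 4.197 mg/dL
Patient 1: CrCl = (140 − 29) × 46.8 / (72 × 4.197) = 5194.8 / 302.18 ≈ 17.2 mL/min
Patient 2: CrCl = (140 − 80) × 108.3 / (72 × 2.3) = 6498.0 / 165.60 ≈ 39.2 mL/min
|17.2 − 39.2| = 22.0 mL/min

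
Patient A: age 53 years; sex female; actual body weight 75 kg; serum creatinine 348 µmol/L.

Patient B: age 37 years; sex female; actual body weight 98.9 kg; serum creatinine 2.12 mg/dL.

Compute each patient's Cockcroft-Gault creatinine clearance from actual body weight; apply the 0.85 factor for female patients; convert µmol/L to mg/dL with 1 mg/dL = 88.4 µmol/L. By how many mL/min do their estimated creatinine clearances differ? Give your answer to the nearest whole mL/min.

37 mL/min

Patient A: SCr = 348 / 88.4 = 3.937 mg/dL
Patient A: CrCl = (140 − 53) × 75 / (72 × 3.937) × 0.85 = 6525.0 / 283.46 × 0.85 ≈ 19.6 mL/min
Patient B: CrCl = (140 − 37) × 98.9 / (72 × 2.12) × 0.85 = 10186.7 / 152.64 × 0.85 ≈ 56.7 mL/min
|19.6 − 56.7| = 37.1 mL/min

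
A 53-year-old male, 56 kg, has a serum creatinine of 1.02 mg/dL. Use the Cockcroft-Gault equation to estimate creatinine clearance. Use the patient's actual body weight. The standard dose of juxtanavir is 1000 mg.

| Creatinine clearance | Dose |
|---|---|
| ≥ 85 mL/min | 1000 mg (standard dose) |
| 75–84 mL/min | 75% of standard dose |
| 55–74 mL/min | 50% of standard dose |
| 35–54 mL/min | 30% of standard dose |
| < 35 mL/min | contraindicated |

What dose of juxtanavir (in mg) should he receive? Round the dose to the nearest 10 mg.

500 mg

CrCl = (140 − 53) × 56 / (72 × 1.02) = 4872.0 / 73.44 ≈ 66.3 mL/min
CrCl ≈ 66 mL/min → bracket 55–74 mL/min.
50% of 1000 mg = 500 mg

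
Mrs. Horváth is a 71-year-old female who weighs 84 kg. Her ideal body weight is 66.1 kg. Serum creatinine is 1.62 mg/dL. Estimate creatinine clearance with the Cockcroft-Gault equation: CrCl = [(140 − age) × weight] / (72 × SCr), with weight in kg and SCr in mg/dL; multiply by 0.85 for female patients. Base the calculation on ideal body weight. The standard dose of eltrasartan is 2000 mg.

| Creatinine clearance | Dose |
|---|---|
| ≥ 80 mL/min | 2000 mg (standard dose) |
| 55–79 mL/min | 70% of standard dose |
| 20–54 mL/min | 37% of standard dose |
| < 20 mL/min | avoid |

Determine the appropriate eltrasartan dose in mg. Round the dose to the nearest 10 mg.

740 mg

CrCl = (140 − 71) × 66.1 / (72 × 1.62) × 0.85 = 4560.9 / 116.64 × 0.85 ≈ 33.2 mL/min
CrCl ≈ 33 mL/min → bracket 20–54 mL/min.
37% of 2000 mg = 740 mg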